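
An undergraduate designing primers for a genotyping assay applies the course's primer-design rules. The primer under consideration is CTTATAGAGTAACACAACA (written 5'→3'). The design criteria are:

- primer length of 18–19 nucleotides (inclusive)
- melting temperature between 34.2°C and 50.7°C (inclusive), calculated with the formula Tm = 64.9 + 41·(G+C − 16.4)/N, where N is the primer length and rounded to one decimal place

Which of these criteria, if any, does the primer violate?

Meets all criteria.

Base counts: A=9, T=4, G=2, C=4 (length 19).
length: length 19 ✓
Tm: Tm = 64.9 + 41·(6 − 16.4)/19 = 42.5°C ✓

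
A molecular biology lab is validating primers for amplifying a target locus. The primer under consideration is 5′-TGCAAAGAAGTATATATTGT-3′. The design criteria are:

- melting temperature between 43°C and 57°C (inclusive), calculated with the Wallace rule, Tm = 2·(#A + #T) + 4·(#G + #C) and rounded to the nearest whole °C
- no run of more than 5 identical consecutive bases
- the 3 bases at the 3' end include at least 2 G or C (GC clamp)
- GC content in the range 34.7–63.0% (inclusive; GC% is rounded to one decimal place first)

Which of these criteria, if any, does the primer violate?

Base counts: A=8, T=7, G=4, C=1 (length 20).
Tm: Tm = 2·15 + 4·5 = 50°C ✓
homopolymer run: longest run = 3 ✓
GC clamp: 3' end TGT has 1 G/C, need ≥2 ✗
GC content: GC 5/20 = 25.0%, outside 34.7–63.0% ✗

Fails: GC clamp, GC content.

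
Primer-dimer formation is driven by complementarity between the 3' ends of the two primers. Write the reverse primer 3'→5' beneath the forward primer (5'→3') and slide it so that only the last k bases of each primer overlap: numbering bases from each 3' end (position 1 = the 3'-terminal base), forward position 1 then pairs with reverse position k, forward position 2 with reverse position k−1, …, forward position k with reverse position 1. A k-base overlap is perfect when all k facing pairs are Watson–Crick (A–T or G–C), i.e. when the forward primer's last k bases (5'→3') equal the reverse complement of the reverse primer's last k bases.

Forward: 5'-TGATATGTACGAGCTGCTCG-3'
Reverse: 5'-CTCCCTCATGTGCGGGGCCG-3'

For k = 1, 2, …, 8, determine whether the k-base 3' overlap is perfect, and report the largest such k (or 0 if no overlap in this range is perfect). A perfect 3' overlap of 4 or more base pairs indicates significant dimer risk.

Last 8 bases (5'→3') — forward …GCTGCTCG, reverse …CGGGGCCG.
Reverse complement of the reverse primer's last 8 bases: CGGCCCCG; its first k bases are the reverse complement of the reverse primer's last k bases, so a perfect k-base overlap needs the forward primer's last k bases to equal them.
Comparing (forward last k vs required): k=1: G vs C ✗; k=2: CG vs CG ✓; k=3: TCG vs CGG ✗; k=4: CTCG vs CGGC ✗; k=5: GCTCG vs CGGCC ✗; k=6: TGCTCG vs CGGCCC ✗; k=7: CTGCTCG vs CGGCCCC ✗; k=8: GCTGCTCG vs CGGCCCCG ✗.
Only k = 2 is perfect, so the longest perfect 3' overlap is 2.

Longest perfect overlap: 2 complementary base pairs; below the dimer-risk threshold (threshold 4).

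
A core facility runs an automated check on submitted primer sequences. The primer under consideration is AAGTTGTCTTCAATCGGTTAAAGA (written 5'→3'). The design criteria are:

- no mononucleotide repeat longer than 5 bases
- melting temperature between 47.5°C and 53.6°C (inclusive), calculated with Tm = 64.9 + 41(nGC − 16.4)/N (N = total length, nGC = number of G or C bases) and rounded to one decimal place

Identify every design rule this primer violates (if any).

Meets all criteria.

Base counts: A=8, T=8, G=5, C=3 (length 24).
homopolymer run: longest run = 3 ✓
Tm: Tm = 64.9 + 41·(8 − 16.4)/24 = 50.6°C ✓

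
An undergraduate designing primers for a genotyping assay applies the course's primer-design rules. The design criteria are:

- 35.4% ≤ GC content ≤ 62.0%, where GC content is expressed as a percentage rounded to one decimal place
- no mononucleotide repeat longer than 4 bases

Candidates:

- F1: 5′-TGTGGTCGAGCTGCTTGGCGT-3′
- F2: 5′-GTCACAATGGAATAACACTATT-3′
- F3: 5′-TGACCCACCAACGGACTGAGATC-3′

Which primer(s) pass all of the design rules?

F1 (21 nt, A=1 T=7 G=9 C=4): GC 13/21 = 61.9% ✓; longest run = 2 ✓ — passes.
F2 (22 nt, A=9 T=6 G=3 C=4): GC 7/22 = 31.8%, outside 35.4–62.0% ✗; longest run = 2 ✓ — fails.
F3 (23 nt, A=7 T=3 G=5 C=8): GC 13/23 = 56.5% ✓; longest run = 3 ✓ — passes.

F1 and F3.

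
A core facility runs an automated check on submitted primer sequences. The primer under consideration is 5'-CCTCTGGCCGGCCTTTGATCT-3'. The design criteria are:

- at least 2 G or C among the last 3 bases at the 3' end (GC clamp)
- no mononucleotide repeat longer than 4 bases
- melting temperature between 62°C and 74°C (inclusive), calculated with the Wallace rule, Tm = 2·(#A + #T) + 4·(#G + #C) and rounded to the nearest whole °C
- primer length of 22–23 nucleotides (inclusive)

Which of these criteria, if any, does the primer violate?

Base counts: A=1, T=7, G=5, C=8 (length 21).
GC clamp: 3' end TCT has 1 G/C, need ≥2 ✗
homopolymer run: longest run = 3 ✓
Tm: Tm = 2·8 + 4·13 = 68°C ✓
length: length 21, outside 22–23 ✗

Fails: GC clamp, length.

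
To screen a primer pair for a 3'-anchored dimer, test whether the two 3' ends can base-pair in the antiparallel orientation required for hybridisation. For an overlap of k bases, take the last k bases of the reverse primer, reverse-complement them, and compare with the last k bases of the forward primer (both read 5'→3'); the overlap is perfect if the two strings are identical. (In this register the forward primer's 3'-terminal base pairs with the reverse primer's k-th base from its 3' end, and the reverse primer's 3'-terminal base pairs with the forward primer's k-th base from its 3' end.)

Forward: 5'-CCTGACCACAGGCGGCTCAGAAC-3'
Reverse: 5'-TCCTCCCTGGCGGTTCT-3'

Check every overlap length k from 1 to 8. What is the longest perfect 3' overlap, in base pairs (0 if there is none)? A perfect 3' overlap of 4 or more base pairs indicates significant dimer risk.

Last 8 bases (5'→3') — forward …CTCAGAAC, reverse …GCGGTTCT.
Reverse complement of the reverse primer's last 8 bases: AGAACCGC; its first k bases are the reverse complement of the reverse primer's last k bases, so a perfect k-base overlap needs the forward primer's last k bases to equal them.
Comparing (forward last k vs required): k=1: C vs A ✗; k=2: AC vs AG ✗; k=3: AAC vs AGA ✗; k=4: GAAC vs AGAA ✗; k=5: AGAAC vs AGAAC ✓; k=6: CAGAAC vs AGAACC ✗; k=7: TCAGAAC vs AGAACCG ✗; k=8: CTCAGAAC vs AGAACCGC ✗.
Only k = 5 is perfect, so the longest perfect 3' overlap is 5.

Longest perfect overlap: 5 complementary base pairs; significant dimer risk (threshold 4).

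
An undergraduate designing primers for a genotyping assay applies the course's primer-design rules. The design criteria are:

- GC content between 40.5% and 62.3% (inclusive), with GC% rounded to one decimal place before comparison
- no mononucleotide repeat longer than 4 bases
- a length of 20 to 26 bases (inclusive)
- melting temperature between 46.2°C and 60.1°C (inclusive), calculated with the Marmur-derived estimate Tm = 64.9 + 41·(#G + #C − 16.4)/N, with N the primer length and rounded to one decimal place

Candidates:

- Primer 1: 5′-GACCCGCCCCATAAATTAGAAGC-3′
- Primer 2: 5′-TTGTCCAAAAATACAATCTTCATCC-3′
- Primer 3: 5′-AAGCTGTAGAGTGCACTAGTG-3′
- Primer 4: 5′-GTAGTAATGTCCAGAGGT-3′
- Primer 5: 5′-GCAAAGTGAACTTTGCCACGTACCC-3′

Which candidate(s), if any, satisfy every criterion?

Primer 1, Primer 3 and Primer 5.

Primer 1 (23 nt, A=8 T=3 G=4 C=8): GC 12/23 = 52.2% ✓; longest run = 4 ✓; length 23 ✓; Tm = 64.9 + 41·(12 − 16.4)/23 = 57.1°C ✓ — passes.
Primer 2 (25 nt, A=9 T=8 G=1 C=7): GC 8/25 = 32.0%, outside 40.5–62.3% ✗; longest run = 5, exceeds 4 ✗; length 25 ✓; Tm = 64.9 + 41·(8 − 16.4)/25 = 51.1°C ✓ — fails.
Primer 3 (21 nt, A=6 T=5 G=7 C=3): GC 10/21 = 47.6% ✓; longest run = 2 ✓; length 21 ✓; Tm = 64.9 + 41·(10 − 16.4)/21 = 52.4°C ✓ — passes.
Primer 4 (18 nt, A=5 T=5 G=6 C=2): GC 8/18 = 44.4% ✓; longest run = 2 ✓; length 18, outside 20–26 ✗; Tm = 64.9 + 41·(8 − 16.4)/18 = 45.8°C, outside 46.2–60.1°C ✗ — fails.
Primer 5 (25 nt, A=7 T=5 G=5 C=8): GC 13/25 = 52.0% ✓; longest run = 3 ✓; length 25 ✓; Tm = 64.9 + 41·(13 − 16.4)/25 = 59.3°C ✓ — passes.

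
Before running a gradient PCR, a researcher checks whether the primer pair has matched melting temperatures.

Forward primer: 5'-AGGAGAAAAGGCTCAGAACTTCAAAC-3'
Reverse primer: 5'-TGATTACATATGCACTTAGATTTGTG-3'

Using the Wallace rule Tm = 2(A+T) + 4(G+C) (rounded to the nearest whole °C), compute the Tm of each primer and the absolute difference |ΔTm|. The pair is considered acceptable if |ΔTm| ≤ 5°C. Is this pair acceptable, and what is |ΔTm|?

Forward: A=12 T=3 G=6 C=5 → Tm = 2·15 + 4·11 = 74°C.
Reverse: A=7 T=11 G=5 C=3 → Tm = 2·18 + 4·8 = 68°C.
|ΔTm| = |74 − 68| = 6°C, > 5°C.

|ΔTm| = 6°C; the pair is not acceptable.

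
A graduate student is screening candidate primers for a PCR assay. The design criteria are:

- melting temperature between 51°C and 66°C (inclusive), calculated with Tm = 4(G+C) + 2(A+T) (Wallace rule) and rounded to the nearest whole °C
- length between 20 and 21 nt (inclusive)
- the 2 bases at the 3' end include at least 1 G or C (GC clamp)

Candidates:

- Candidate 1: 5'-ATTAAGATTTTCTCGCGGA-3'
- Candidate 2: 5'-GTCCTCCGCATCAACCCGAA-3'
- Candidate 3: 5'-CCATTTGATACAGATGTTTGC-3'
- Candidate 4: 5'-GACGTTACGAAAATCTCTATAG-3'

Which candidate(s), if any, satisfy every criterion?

Candidate 1 (19 nt, A=5 T=7 G=4 C=3): Tm = 2·12 + 4·7 = 52°C ✓; length 19, outside 20–21 ✗; 3' end GA has 1 G/C ✓ — fails.
Candidate 2 (20 nt, A=5 T=3 G=3 C=9): Tm = 2·8 + 4·12 = 64°C ✓; length 20 ✓; 3' end AA has 0 G/C, need ≥1 ✗ — fails.
Candidate 3 (21 nt, A=5 T=8 G=4 C=4): Tm = 2·13 + 4·8 = 58°C ✓; length 21 ✓; 3' end GC has 2 G/C ✓ — passes.
Candidate 4 (22 nt, A=8 T=6 G=4 C=4): Tm = 2·14 + 4·8 = 60°C ✓; length 22, outside 20–21 ✗; 3' end AG has 1 G/C ✓ — fails.

Candidate 3 only.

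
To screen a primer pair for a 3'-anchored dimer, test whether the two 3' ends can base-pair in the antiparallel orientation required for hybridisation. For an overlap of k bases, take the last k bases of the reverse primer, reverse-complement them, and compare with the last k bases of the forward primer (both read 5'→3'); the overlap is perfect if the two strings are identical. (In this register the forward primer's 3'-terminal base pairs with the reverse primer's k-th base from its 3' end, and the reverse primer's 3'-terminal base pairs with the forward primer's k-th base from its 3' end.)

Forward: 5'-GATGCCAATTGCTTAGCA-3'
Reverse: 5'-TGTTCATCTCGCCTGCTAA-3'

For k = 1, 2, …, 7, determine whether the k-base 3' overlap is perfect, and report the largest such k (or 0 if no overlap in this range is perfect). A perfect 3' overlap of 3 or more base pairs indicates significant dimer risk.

Last 7 bases (5'→3') — forward …CTTAGCA, reverse …CTGCTAA.
Reverse complement of the reverse primer's last 7 bases: TTAGCAG; its first k bases are the reverse complement of the reverse primer's last k bases, so a perfect k-base overlap needs the forward primer's last k bases to equal them.
Comparing (forward last k vs required): k=1: A vs T ✗; k=2: CA vs TT ✗; k=3: GCA vs TTA ✗; k=4: AGCA vs TTAG ✗; k=5: TAGCA vs TTAGC ✗; k=6: TTAGCA vs TTAGCA ✓; k=7: CTTAGCA vs TTAGCAG ✗.
Only k = 6 is perfect, so the longest perfect 3' overlap is 6.

Longest perfect overlap: 6 complementary base pairs; significant dimer risk (threshold 3).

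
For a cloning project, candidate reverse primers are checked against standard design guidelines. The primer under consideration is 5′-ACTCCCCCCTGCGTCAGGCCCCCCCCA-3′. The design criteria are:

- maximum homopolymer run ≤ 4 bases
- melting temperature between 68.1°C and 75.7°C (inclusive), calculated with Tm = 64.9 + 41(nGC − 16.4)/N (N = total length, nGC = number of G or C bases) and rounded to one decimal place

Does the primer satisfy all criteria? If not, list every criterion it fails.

Fails: homopolymer run.

Base counts: A=3, T=3, G=4, C=17 (length 27).
homopolymer run: longest run = 8, exceeds 4 ✗
Tm: Tm = 64.9 + 41·(21 − 16.4)/27 = 71.9°C ✓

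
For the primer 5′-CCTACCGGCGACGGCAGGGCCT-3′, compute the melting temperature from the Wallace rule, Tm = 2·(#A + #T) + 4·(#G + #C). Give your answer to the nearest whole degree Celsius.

Base counts: A=3, T=2, G=8, C=9 (length 22).
Tm = 2·(3+2) + 4·(8+9) = 2·5 + 4·17 = 10 + 68 = 78°C.

78°C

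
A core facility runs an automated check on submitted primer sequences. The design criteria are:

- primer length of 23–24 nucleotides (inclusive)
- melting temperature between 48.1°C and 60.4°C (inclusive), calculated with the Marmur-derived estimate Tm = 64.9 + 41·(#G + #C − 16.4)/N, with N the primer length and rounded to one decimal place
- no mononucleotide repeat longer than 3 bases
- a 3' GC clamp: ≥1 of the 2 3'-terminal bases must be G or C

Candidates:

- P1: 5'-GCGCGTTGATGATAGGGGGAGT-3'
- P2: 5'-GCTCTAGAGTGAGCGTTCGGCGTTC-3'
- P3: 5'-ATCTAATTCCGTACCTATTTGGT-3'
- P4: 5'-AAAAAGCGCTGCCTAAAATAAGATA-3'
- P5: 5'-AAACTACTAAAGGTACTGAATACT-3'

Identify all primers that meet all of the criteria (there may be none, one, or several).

P1 (22 nt, A=4 T=5 G=11 C=2): length 22, outside 23–24 ✗; Tm = 64.9 + 41·(13 − 16.4)/22 = 58.6°C ✓; longest run = 5, exceeds 3 ✗; 3' end GT has 1 G/C ✓ — fails.
P2 (25 nt, A=3 T=7 G=9 C=6): length 25, outside 23–24 ✗; Tm = 64.9 + 41·(15 − 16.4)/25 = 62.6°C, outside 48.1–60.4°C ✗; longest run = 2 ✓; 3' end TC has 1 G/C ✓ — fails.
P3 (23 nt, A=5 T=10 G=3 C=5): length 23 ✓; Tm = 64.9 + 41·(8 − 16.4)/23 = 49.9°C ✓; longest run = 3 ✓; 3' end GT has 1 G/C ✓ — passes.
P4 (25 nt, A=13 T=4 G=4 C=4): length 25, outside 23–24 ✗; Tm = 64.9 + 41·(8 − 16.4)/25 = 51.1°C ✓; longest run = 5, exceeds 3 ✗; 3' end TA has 0 G/C, need ≥1 ✗ — fails.
P5 (24 nt, A=11 T=6 G=3 C=4): length 24 ✓; Tm = 64.9 + 41·(7 − 16.4)/24 = 48.8°C ✓; longest run = 3 ✓; 3' end CT has 1 G/C ✓ — passes.

P3 and P5.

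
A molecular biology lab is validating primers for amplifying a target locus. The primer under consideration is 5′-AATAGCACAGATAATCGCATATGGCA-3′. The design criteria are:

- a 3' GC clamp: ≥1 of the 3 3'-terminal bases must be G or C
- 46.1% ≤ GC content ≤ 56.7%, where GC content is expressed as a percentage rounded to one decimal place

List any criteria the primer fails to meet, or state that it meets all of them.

Fails: GC content.

Base counts: A=11, T=5, G=5, C=5 (length 26).
GC clamp: 3' end GCA has 2 G/C ✓
GC content: GC 10/26 = 38.5%, outside 46.1–56.7% ✗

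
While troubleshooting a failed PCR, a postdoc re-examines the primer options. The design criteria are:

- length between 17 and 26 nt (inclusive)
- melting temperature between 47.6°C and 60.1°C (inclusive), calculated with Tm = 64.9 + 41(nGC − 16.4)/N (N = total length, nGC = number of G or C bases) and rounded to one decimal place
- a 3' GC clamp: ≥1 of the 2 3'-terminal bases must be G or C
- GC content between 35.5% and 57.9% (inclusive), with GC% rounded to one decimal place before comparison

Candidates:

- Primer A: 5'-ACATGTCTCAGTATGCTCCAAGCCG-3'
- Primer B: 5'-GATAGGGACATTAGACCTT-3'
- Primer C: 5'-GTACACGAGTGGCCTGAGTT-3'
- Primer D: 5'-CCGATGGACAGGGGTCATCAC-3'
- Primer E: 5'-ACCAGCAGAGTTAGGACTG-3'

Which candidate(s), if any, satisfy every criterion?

Primer A and Primer E.

Primer A (25 nt, A=6 T=6 G=5 C=8): length 25 ✓; Tm = 64.9 + 41·(13 − 16.4)/25 = 59.3°C ✓; 3' end CG has 2 G/C ✓; GC 13/25 = 52.0% ✓ — passes.
Primer B (19 nt, A=6 T=5 G=5 C=3): length 19 ✓; Tm = 64.9 + 41·(8 − 16.4)/19 = 46.8°C, outside 47.6–60.1°C ✗; 3' end TT has 0 G/C, need ≥1 ✗; GC 8/19 = 42.1% ✓ — fails.
Primer C (20 nt, A=4 T=5 G=7 C=4): length 20 ✓; Tm = 64.9 + 41·(11 − 16.4)/20 = 53.8°C ✓; 3' end TT has 0 G/C, need ≥1 ✗; GC 11/20 = 55.0% ✓ — fails.
Primer D (21 nt, A=5 T=3 G=7 C=6): length 21 ✓; Tm = 64.9 + 41·(13 − 16.4)/21 = 58.3°C ✓; 3' end AC has 1 G/C ✓; GC 13/21 = 61.9%, outside 35.5–57.9% ✗ — fails.
Primer E (19 nt, A=6 T=3 G=6 C=4): length 19 ✓; Tm = 64.9 + 41·(10 − 16.4)/19 = 51.1°C ✓; 3' end TG has 1 G/C ✓; GC 10/19 = 52.6% ✓ — passes.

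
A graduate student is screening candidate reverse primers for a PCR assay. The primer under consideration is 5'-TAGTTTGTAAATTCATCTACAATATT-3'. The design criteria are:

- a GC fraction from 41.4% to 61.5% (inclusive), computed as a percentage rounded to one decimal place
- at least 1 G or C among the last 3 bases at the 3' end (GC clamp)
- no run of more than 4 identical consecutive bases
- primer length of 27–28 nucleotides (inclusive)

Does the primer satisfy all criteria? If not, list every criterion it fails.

Base counts: A=9, T=12, G=2, C=3 (length 26).
GC content: GC 5/26 = 19.2%, outside 41.4–61.5% ✗
GC clamp: 3' end ATT has 0 G/C, need ≥1 ✗
homopolymer run: longest run = 3 ✓
length: length 26, outside 27–28 ✗

Fails: GC content, GC clamp, length.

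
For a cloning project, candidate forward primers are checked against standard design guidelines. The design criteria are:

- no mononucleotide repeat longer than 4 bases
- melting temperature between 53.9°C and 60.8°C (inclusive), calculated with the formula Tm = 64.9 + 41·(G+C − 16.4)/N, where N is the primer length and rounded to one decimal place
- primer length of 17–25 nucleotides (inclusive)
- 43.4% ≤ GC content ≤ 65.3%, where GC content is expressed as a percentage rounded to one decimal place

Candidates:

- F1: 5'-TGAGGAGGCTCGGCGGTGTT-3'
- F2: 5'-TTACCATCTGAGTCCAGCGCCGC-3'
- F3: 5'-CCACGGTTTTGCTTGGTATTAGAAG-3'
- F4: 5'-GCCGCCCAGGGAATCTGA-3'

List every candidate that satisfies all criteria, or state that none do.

F1 (20 nt, A=2 T=5 G=10 C=3): longest run = 2 ✓; Tm = 64.9 + 41·(13 − 16.4)/20 = 57.9°C ✓; length 20 ✓; GC 13/20 = 65.0% ✓ — passes.
F2 (23 nt, A=4 T=5 G=5 C=9): longest run = 2 ✓; Tm = 64.9 + 41·(14 − 16.4)/23 = 60.6°C ✓; length 23 ✓; GC 14/23 = 60.9% ✓ — passes.
F3 (25 nt, A=5 T=9 G=7 C=4): longest run = 4 ✓; Tm = 64.9 + 41·(11 − 16.4)/25 = 56.0°C ✓; length 25 ✓; GC 11/25 = 44.0% ✓ — passes.
F4 (18 nt, A=4 T=2 G=6 C=6): longest run = 3 ✓; Tm = 64.9 + 41·(12 − 16.4)/18 = 54.9°C ✓; length 18 ✓; GC 12/18 = 66.7%, outside 43.4–65.3% ✗ — fails.

F1, F2 and F3.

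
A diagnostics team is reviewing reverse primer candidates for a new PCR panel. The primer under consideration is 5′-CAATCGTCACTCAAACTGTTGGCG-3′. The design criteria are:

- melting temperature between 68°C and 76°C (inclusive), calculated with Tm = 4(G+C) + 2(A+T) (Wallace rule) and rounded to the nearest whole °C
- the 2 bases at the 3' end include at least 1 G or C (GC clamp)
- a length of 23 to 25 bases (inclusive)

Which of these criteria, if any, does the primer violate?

Base counts: A=6, T=6, G=5, C=7 (length 24).
Tm: Tm = 2·12 + 4·12 = 72°C ✓
GC clamp: 3' end CG has 2 G/C ✓
length: length 24 ✓

Meets all criteria.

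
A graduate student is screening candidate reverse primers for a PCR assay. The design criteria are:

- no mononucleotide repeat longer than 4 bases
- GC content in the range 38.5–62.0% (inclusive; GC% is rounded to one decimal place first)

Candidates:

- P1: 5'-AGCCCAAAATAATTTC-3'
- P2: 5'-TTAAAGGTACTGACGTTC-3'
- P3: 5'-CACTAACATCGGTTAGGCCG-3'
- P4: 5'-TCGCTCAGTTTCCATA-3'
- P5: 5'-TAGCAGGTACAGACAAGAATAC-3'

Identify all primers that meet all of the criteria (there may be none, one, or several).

P1 (16 nt, A=7 T=4 G=1 C=4): longest run = 4 ✓; GC 5/16 = 31.3%, outside 38.5–62.0% ✗ — fails.
P2 (18 nt, A=5 T=6 G=4 C=3): longest run = 3 ✓; GC 7/18 = 38.9% ✓ — passes.
P3 (20 nt, A=5 T=4 G=5 C=6): longest run = 2 ✓; GC 11/20 = 55.0% ✓ — passes.
P4 (16 nt, A=3 T=6 G=2 C=5): longest run = 3 ✓; GC 7/16 = 43.8% ✓ — passes.
P5 (22 nt, A=10 T=3 G=5 C=4): longest run = 2 ✓; GC 9/22 = 40.9% ✓ — passes.

P2, P3, P4 and P5.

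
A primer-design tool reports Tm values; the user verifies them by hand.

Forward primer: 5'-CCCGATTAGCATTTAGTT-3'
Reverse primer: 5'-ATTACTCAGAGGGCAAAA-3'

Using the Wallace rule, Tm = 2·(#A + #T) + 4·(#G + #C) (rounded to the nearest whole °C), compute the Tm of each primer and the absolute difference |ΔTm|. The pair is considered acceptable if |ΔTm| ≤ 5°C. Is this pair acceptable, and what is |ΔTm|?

Forward: A=4 T=7 G=3 C=4 → Tm = 2·11 + 4·7 = 50°C.
Reverse: A=8 T=3 G=4 C=3 → Tm = 2·11 + 4·7 = 50°C.
|ΔTm| = |50 − 50| = 0°C, ≤ 5°C.

|ΔTm| = 0°C; the pair is acceptable.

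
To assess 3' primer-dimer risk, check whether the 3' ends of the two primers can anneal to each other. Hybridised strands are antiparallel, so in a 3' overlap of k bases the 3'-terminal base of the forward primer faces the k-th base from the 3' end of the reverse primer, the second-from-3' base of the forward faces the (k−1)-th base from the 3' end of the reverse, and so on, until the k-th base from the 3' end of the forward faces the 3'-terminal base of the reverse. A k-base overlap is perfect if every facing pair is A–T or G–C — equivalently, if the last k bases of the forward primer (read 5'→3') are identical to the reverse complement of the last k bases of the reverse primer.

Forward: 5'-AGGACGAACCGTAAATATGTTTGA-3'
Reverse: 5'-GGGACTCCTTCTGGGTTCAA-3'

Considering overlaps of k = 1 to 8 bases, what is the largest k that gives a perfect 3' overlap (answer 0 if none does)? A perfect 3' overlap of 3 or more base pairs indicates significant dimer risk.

Last 8 bases (5'→3') — forward …ATGTTTGA, reverse …GGGTTCAA.
Reverse complement of the reverse primer's last 8 bases: TTGAACCC; its first k bases are the reverse complement of the reverse primer's last k bases, so a perfect k-base overlap needs the forward primer's last k bases to equal them.
Comparing (forward last k vs required): k=1: A vs T ✗; k=2: GA vs TT ✗; k=3: TGA vs TTG ✗; k=4: TTGA vs TTGA ✓; k=5: TTTGA vs TTGAA ✗; k=6: GTTTGA vs TTGAAC ✗; k=7: TGTTTGA vs TTGAACC ✗; k=8: ATGTTTGA vs TTGAACCC ✗.
Only k = 4 is perfect, so the longest perfect 3' overlap is 4.

Longest perfect overlap: 4 complementary base pairs; significant dimer risk (threshold 3).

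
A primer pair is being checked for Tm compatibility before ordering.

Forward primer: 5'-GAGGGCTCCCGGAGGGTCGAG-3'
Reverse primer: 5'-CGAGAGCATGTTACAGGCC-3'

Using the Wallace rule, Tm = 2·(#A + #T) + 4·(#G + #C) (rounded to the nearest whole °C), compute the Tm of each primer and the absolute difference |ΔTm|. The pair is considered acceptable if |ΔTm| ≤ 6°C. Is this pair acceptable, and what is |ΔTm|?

|ΔTm| = 14°C; the pair is not acceptable.

Forward: A=3 T=2 G=11 C=5 → Tm = 2·5 + 4·16 = 74°C.
Reverse: A=5 T=3 G=6 C=5 → Tm = 2·8 + 4·11 = 60°C.
|ΔTm| = |74 − 60| = 14°C, > 6°C.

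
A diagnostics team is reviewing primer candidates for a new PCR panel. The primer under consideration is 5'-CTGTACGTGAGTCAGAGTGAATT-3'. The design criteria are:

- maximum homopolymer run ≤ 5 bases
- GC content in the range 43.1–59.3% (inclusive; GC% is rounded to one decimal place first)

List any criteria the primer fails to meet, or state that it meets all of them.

Meets all criteria.

Base counts: A=6, T=7, G=7, C=3 (length 23).
homopolymer run: longest run = 2 ✓
GC content: GC 10/23 = 43.5% ✓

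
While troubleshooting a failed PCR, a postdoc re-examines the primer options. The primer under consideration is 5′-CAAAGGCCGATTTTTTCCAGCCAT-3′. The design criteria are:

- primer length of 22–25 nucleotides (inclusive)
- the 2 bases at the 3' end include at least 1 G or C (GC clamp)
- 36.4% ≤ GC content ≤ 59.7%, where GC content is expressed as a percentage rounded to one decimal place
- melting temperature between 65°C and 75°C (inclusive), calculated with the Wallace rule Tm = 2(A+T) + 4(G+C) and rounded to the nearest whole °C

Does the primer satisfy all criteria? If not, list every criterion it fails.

Fails: GC clamp.

Base counts: A=6, T=7, G=4, C=7 (length 24).
length: length 24 ✓
GC clamp: 3' end AT has 0 G/C, need ≥1 ✗
GC content: GC 11/24 = 45.8% ✓
Tm: Tm = 2·13 + 4·11 = 70°C ✓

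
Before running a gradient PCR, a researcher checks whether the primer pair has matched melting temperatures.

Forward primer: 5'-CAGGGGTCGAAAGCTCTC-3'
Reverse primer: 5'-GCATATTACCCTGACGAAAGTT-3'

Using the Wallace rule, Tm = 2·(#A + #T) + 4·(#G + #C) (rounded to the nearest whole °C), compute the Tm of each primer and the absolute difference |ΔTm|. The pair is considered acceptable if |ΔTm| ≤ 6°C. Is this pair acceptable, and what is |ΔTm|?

|ΔTm| = 4°C; the pair is acceptable.

Forward: A=4 T=3 G=6 C=5 → Tm = 2·7 + 4·11 = 58°C.
Reverse: A=7 T=6 G=4 C=5 → Tm = 2·13 + 4·9 = 62°C.
|ΔTm| = |58 − 62| = 4°C, ≤ 6°C.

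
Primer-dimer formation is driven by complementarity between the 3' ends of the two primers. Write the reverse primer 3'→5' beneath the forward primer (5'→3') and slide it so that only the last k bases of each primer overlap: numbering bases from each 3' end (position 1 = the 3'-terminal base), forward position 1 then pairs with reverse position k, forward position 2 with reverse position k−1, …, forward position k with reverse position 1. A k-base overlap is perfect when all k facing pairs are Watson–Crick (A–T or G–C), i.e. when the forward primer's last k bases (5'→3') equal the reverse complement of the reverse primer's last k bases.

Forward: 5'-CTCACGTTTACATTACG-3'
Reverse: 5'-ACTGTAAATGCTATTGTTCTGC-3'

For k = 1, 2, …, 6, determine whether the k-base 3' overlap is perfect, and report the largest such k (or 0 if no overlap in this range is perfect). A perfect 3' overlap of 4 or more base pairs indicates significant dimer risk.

Longest perfect overlap: 1 complementary base pair; below the dimer-risk threshold (threshold 4).

Last 6 bases (5'→3') — forward …ATTACG, reverse …TTCTGC.
Reverse complement of the reverse primer's last 6 bases: GCAGAA; its first k bases are the reverse complement of the reverse primer's last k bases, so a perfect k-base overlap needs the forward primer's last k bases to equal them.
Comparing (forward last k vs required): k=1: G vs G ✓; k=2: CG vs GC ✗; k=3: ACG vs GCA ✗; k=4: TACG vs GCAG ✗; k=5: TTACG vs GCAGA ✗; k=6: ATTACG vs GCAGAA ✗.
Only k = 1 is perfect, so the longest perfect 3' overlap is 1.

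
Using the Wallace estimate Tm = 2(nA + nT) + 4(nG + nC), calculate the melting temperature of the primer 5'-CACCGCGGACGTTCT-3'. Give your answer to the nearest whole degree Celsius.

Base counts: A=2, T=3, G=4, C=6 (length 15).
Tm = 2·(2+3) + 4·(4+6) = 2·5 + 4·10 = 10 + 40 = 50°C.

50°C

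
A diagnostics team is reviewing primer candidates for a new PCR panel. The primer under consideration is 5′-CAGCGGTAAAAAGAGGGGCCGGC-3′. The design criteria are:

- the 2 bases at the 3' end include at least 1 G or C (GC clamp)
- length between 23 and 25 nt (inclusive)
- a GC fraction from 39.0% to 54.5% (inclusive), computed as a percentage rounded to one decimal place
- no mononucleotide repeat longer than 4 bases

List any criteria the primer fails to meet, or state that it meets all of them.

Base counts: A=7, T=1, G=10, C=5 (length 23).
GC clamp: 3' end GC has 2 G/C ✓
length: length 23 ✓
GC content: GC 15/23 = 65.2%, outside 39.0–54.5% ✗
homopolymer run: longest run = 5, exceeds 4 ✗

Fails: GC content, homopolymer run.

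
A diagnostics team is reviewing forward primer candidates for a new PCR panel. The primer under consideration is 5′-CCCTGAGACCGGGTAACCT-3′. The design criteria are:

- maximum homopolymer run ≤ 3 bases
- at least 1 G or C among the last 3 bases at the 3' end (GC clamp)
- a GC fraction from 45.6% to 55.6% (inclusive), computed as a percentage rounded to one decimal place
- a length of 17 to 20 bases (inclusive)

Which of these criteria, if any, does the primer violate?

Base counts: A=4, T=3, G=5, C=7 (length 19).
homopolymer run: longest run = 3 ✓
GC clamp: 3' end CCT has 2 G/C ✓
GC content: GC 12/19 = 63.2%, outside 45.6–55.6% ✗
length: length 19 ✓

Fails: GC content.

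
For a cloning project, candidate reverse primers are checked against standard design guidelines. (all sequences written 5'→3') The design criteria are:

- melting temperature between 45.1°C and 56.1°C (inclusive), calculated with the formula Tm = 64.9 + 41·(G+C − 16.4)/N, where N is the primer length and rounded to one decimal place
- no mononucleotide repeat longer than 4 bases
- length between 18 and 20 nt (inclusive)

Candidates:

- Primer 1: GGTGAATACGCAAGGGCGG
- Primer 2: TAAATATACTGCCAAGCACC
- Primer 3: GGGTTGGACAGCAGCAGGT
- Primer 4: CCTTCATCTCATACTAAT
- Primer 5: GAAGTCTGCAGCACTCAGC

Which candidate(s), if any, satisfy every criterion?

Primer 1, Primer 2, Primer 3 and Primer 5.

Primer 1 (19 nt, A=5 T=2 G=9 C=3): Tm = 64.9 + 41·(12 − 16.4)/19 = 55.4°C ✓; longest run = 3 ✓; length 19 ✓ — passes.
Primer 2 (20 nt, A=8 T=4 G=2 C=6): Tm = 64.9 + 41·(8 − 16.4)/20 = 47.7°C ✓; longest run = 3 ✓; length 20 ✓ — passes.
Primer 3 (19 nt, A=4 T=3 G=9 C=3): Tm = 64.9 + 41·(12 − 16.4)/19 = 55.4°C ✓; longest run = 3 ✓; length 19 ✓ — passes.
Primer 4 (18 nt, A=5 T=7 G=0 C=6): Tm = 64.9 + 41·(6 − 16.4)/18 = 41.2°C, outside 45.1–56.1°C ✗; longest run = 2 ✓; length 18 ✓ — fails.
Primer 5 (19 nt, A=5 T=3 G=5 C=6): Tm = 64.9 + 41·(11 − 16.4)/19 = 53.2°C ✓; longest run = 2 ✓; length 19 ✓ — passes.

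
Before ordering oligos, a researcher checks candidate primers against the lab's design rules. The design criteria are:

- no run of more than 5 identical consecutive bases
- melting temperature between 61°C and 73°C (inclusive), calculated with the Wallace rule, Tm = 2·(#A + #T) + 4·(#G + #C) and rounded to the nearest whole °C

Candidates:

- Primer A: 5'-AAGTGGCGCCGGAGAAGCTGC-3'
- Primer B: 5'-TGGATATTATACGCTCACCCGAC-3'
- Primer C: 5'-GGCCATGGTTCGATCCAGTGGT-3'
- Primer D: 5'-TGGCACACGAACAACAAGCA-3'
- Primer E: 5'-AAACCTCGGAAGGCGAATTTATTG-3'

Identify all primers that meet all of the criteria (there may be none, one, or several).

Primer A, Primer B, Primer C and Primer E.

Primer A (21 nt, A=5 T=2 G=9 C=5): longest run = 2 ✓; Tm = 2·7 + 4·14 = 70°C ✓ — passes.
Primer B (23 nt, A=6 T=6 G=4 C=7): longest run = 3 ✓; Tm = 2·12 + 4·11 = 68°C ✓ — passes.
Primer C (22 nt, A=3 T=6 G=8 C=5): longest run = 2 ✓; Tm = 2·9 + 4·13 = 70°C ✓ — passes.
Primer D (20 nt, A=9 T=1 G=4 C=6): longest run = 2 ✓; Tm = 2·10 + 4·10 = 60°C, outside 61–73°C ✗ — fails.
Primer E (24 nt, A=8 T=6 G=6 C=4): longest run = 3 ✓; Tm = 2·14 + 4·10 = 68°C ✓ — passes.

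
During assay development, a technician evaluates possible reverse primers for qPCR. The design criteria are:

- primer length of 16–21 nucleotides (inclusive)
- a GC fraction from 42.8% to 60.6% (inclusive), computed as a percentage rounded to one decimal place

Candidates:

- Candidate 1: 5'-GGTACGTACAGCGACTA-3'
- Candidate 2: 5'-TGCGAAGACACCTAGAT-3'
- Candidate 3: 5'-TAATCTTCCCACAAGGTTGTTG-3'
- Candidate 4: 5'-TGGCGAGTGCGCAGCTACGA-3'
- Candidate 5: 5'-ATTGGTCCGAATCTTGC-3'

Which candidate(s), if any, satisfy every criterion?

Candidate 1 (17 nt, A=5 T=3 G=5 C=4): length 17 ✓; GC 9/17 = 52.9% ✓ — passes.
Candidate 2 (17 nt, A=6 T=3 G=4 C=4): length 17 ✓; GC 8/17 = 47.1% ✓ — passes.
Candidate 3 (22 nt, A=5 T=8 G=4 C=5): length 22, outside 16–21 ✗; GC 9/22 = 40.9%, outside 42.8–60.6% ✗ — fails.
Candidate 4 (20 nt, A=4 T=3 G=8 C=5): length 20 ✓; GC 13/20 = 65.0%, outside 42.8–60.6% ✗ — fails.
Candidate 5 (17 nt, A=3 T=6 G=4 C=4): length 17 ✓; GC 8/17 = 47.1% ✓ — passes.

Candidate 1, Candidate 2 and Candidate 5.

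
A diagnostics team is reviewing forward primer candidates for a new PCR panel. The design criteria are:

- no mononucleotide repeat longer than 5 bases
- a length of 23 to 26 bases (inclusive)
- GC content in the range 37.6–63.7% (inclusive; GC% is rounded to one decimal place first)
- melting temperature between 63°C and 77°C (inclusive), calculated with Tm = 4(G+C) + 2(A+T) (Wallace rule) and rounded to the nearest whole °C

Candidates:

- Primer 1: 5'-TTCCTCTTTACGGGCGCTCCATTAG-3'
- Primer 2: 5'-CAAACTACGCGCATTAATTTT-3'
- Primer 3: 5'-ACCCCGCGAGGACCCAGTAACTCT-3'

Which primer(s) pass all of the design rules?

Primer 1 (25 nt, A=3 T=9 G=5 C=8): longest run = 3 ✓; length 25 ✓; GC 13/25 = 52.0% ✓; Tm = 2·12 + 4·13 = 76°C ✓ — passes.
Primer 2 (21 nt, A=7 T=7 G=2 C=5): longest run = 4 ✓; length 21, outside 23–26 ✗; GC 7/21 = 33.3%, outside 37.6–63.7% ✗; Tm = 2·14 + 4·7 = 56°C, outside 63–77°C ✗ — fails.
Primer 3 (24 nt, A=6 T=3 G=5 C=10): longest run = 4 ✓; length 24 ✓; GC 15/24 = 62.5% ✓; Tm = 2·9 + 4·15 = 78°C, outside 63–77°C ✗ — fails.

Primer 1 only.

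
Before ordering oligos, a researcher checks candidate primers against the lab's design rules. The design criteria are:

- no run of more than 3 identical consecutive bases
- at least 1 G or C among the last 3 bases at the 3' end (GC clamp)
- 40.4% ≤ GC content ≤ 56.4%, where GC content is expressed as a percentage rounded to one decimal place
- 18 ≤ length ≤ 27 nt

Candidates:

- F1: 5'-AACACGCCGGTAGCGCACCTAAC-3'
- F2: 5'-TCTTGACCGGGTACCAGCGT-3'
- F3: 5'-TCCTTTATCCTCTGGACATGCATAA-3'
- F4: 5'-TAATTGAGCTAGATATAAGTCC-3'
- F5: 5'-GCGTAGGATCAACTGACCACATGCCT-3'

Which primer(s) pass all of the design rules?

F5 only.

F1 (23 nt, A=7 T=2 G=5 C=9): longest run = 2 ✓; 3' end AAC has 1 G/C ✓; GC 14/23 = 60.9%, outside 40.4–56.4% ✗; length 23 ✓ — fails.
F2 (20 nt, A=3 T=5 G=6 C=6): longest run = 3 ✓; 3' end CGT has 2 G/C ✓; GC 12/20 = 60.0%, outside 40.4–56.4% ✗; length 20 ✓ — fails.
F3 (25 nt, A=6 T=9 G=3 C=7): longest run = 3 ✓; 3' end TAA has 0 G/C, need ≥1 ✗; GC 10/25 = 40.0%, outside 40.4–56.4% ✗; length 25 ✓ — fails.
F4 (22 nt, A=8 T=7 G=4 C=3): longest run = 2 ✓; 3' end TCC has 2 G/C ✓; GC 7/22 = 31.8%, outside 40.4–56.4% ✗; length 22 ✓ — fails.
F5 (26 nt, A=7 T=5 G=6 C=8): longest run = 2 ✓; 3' end CCT has 2 G/C ✓; GC 14/26 = 53.8% ✓; length 26 ✓ — passes.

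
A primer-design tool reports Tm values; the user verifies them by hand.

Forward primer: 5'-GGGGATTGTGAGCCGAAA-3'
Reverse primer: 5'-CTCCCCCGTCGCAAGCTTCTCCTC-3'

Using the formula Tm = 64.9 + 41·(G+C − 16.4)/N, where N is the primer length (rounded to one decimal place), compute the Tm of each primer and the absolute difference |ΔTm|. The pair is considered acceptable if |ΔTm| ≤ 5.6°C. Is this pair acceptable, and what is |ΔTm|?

|ΔTm| = 13.9°C; the pair is not acceptable.

Forward: G+C = 10, N = 18 → Tm = 64.9 + 41·(10 − 16.4)/18 = 50.3°C.
Reverse: G+C = 16, N = 24 → Tm = 64.9 + 41·(16 − 16.4)/24 = 64.2°C.
|ΔTm| = |50.3 − 64.2| = 13.9°C, > 5.6°C.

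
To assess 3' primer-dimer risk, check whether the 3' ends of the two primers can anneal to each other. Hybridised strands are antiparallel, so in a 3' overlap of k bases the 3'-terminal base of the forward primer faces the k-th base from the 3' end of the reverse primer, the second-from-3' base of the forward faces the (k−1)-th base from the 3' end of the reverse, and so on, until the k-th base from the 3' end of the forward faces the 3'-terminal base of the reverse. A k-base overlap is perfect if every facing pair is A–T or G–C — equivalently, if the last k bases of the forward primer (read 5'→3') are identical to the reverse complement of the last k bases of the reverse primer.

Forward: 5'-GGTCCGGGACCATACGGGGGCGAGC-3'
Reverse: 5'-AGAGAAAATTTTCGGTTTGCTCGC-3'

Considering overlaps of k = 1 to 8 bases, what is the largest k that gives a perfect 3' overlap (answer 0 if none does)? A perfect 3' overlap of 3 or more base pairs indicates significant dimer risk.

Last 8 bases (5'→3') — forward …GGGCGAGC, reverse …TTGCTCGC.
Reverse complement of the reverse primer's last 8 bases: GCGAGCAA; its first k bases are the reverse complement of the reverse primer's last k bases, so a perfect k-base overlap needs the forward primer's last k bases to equal them.
Comparing (forward last k vs required): k=1: C vs G ✗; k=2: GC vs GC ✓; k=3: AGC vs GCG ✗; k=4: GAGC vs GCGA ✗; k=5: CGAGC vs GCGAG ✗; k=6: GCGAGC vs GCGAGC ✓; k=7: GGCGAGC vs GCGAGCA ✗; k=8: GGGCGAGC vs GCGAGCAA ✗.
Perfect overlaps at k = 2, 6; the largest is 6.

Longest perfect overlap: 6 complementary base pairs; significant dimer risk (threshold 3).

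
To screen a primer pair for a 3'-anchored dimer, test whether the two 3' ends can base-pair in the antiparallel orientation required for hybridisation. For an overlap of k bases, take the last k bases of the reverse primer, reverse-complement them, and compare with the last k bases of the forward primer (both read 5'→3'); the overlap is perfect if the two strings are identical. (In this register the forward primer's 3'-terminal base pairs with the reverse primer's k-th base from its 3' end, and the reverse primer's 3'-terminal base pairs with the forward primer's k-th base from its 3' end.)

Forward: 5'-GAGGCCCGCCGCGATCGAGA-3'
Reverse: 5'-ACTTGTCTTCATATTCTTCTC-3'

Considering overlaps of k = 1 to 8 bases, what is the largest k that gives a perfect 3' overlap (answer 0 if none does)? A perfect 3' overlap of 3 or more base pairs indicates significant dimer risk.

Last 8 bases (5'→3') — forward …GATCGAGA, reverse …TTCTTCTC.
Reverse complement of the reverse primer's last 8 bases: GAGAAGAA; its first k bases are the reverse complement of the reverse primer's last k bases, so a perfect k-base overlap needs the forward primer's last k bases to equal them.
Comparing (forward last k vs required): k=1: A vs G ✗; k=2: GA vs GA ✓; k=3: AGA vs GAG ✗; k=4: GAGA vs GAGA ✓; k=5: CGAGA vs GAGAA ✗; k=6: TCGAGA vs GAGAAG ✗; k=7: ATCGAGA vs GAGAAGA ✗; k=8: GATCGAGA vs GAGAAGAA ✗.
Perfect overlaps at k = 2, 4; the largest is 4.

Longest perfect overlap: 4 complementary base pairs; significant dimer risk (threshold 3).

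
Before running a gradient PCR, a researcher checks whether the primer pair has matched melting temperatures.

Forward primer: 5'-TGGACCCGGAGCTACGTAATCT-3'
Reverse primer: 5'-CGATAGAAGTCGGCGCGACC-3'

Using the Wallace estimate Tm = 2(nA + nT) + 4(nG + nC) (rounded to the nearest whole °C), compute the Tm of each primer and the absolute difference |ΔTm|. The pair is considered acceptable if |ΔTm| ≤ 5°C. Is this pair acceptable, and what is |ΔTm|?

|ΔTm| = 2°C; the pair is acceptable.

Forward: A=5 T=5 G=6 C=6 → Tm = 2·10 + 4·12 = 68°C.
Reverse: A=5 T=2 G=7 C=6 → Tm = 2·7 + 4·13 = 66°C.
|ΔTm| = |68 − 66| = 2°C, ≤ 5°C.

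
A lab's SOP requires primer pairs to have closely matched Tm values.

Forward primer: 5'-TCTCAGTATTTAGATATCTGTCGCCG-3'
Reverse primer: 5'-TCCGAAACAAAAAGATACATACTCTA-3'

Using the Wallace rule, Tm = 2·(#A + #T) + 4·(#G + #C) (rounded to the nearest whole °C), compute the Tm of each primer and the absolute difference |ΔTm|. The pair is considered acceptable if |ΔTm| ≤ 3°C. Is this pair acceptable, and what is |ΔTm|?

Forward: A=5 T=10 G=5 C=6 → Tm = 2·15 + 4·11 = 74°C.
Reverse: A=13 T=5 G=2 C=6 → Tm = 2·18 + 4·8 = 68°C.
|ΔTm| = |74 − 68| = 6°C, > 3°C.

|ΔTm| = 6°C; the pair is not acceptable.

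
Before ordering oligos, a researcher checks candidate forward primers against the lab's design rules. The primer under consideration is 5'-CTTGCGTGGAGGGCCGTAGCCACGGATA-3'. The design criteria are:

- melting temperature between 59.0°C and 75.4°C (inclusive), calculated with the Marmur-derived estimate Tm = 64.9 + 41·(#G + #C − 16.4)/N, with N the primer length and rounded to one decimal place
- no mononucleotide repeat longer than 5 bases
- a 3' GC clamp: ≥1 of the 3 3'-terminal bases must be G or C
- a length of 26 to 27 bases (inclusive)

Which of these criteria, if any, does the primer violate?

Base counts: A=5, T=5, G=11, C=7 (length 28).
Tm: Tm = 64.9 + 41·(18 − 16.4)/28 = 67.2°C ✓
homopolymer run: longest run = 3 ✓
GC clamp: 3' end ATA has 0 G/C, need ≥1 ✗
length: length 28, outside 26–27 ✗

Fails: GC clamp, length.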